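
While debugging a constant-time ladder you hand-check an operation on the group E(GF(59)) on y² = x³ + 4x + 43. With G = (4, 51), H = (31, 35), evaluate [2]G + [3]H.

First 2G:
Repeated addition: build up to 2G.
2G: tangent at (4, 51): λ = (3·4² + 4)/(2·51) ≡ 52/43. 43⁻¹ ≡ 11 (mod 59), so λ ≡ 52·11 ≡ 41.
  x = λ² - 4 - 4 = 1681 - 8 ≡ 21; y = λ·(4 - 21) - 51 ≡ 19. → (21, 19)
2G = (21, 19).
Next 3H:
Repeated addition: build up to 3H.
2H: tangent at (31, 35): λ = (3·31² + 4)/(2·35) ≡ 55/11. 11⁻¹ ≡ 43 (mod 59), so λ ≡ 55·43 ≡ 5.
  x = λ² - 31 - 31 = 25 - 62 ≡ 22; y = λ·(31 - 22) - 35 ≡ 10. → (22, 10)
3H: (22, 10) + (31, 35). λ = (35 - 10)/(31 - 22) ≡ 25/9 mod 59. 9⁻¹ ≡ 46 (mod 59), so λ ≡ 29.
  x = λ² - 22 - 31 = 841 - 53 ≡ 21; y = λ·(22 - 21) - 10 ≡ 19. → (21, 19)
3H = (21, 19).
Finally 2G + 3H:
tangent at (21, 19): λ = (3·21² + 4)/(2·19) ≡ 29/38. 38⁻¹ ≡ 14 (mod 59), so λ ≡ 29·14 ≡ 52.
  x = λ² - 21 - 21 = 2704 - 42 ≡ 7; y = λ·(21 - 7) - 19 ≡ 1. → (7, 1)

(7, 1)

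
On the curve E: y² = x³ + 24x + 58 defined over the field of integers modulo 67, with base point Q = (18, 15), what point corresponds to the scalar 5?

Repeated addition: build up to 5Q.
2Q: tangent at (18, 15): λ = (3·18² + 24)/(2·15) ≡ 58/30. 30⁻¹ ≡ 38 (mod 67), so λ ≡ 58·38 ≡ 60.
  x = λ² - 18 - 18 = 3600 - 36 ≡ 13; y = λ·(18 - 13) - 15 ≡ 17. → (13, 17)
3Q: (13, 17) + (18, 15). λ = (15 - 17)/(18 - 13) ≡ 65/5 mod 67. 5⁻¹ ≡ 27 (mod 67), so λ ≡ 13.
  x = λ² - 13 - 18 = 169 - 31 ≡ 4; y = λ·(13 - 4) - 17 ≡ 33. → (4, 33)
4Q: (4, 33) + (18, 15). λ = (15 - 33)/(18 - 4) ≡ 49/14 mod 67. 14⁻¹ ≡ 24 (mod 67) since 14·24 = 336 ≡ 1, so λ ≡ 37.
  x = λ² - 4 - 18 = 1369 - 22 ≡ 7; y = λ·(4 - 7) - 33 ≡ 57. → (7, 57)
5Q: (7, 57) + (18, 15). λ = (15 - 57)/(18 - 7) ≡ 25/11 mod 67. 11⁻¹ ≡ 61 (mod 67), so λ ≡ 51.
  x = λ² - 7 - 18 = 2601 - 25 ≡ 30; y = λ·(7 - 30) - 57 ≡ 43. → (30, 43)

(30, 43)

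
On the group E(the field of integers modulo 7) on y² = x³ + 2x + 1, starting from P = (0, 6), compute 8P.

(1, 5)

Double-and-add on 8 = (1000)₂. Start with P = (0, 6) for the leading 1-bit.
double: tangent at (0, 6): λ = (3·0² + 2)/(2·6) ≡ 2/5. 5⁻¹ ≡ 3 (mod 7), so λ ≡ 2·3 ≡ 6.
  x = λ² - 0 - 0 = 36 - 0 ≡ 1; y = λ·(0 - 1) - 6 ≡ 2. → (1, 2)
double: tangent at (1, 2): λ = (3·1² + 2)/(2·2) ≡ 5/4. 4⁻¹ ≡ 2 (mod 7), so λ ≡ 5·2 ≡ 3.
  x = λ² - 1 - 1 = 9 - 2 ≡ 0; y = λ·(1 - 0) - 2 ≡ 1. → (0, 1)
double: tangent at (0, 1): λ = (3·0² + 2)/(2·1) ≡ 2/2. 2⁻¹ ≡ 4 (mod 7), so λ ≡ 2·4 ≡ 1.
  x = λ² - 0 - 0 = 1 - 0 ≡ 1; y = λ·(0 - 1) - 1 ≡ 5. → (1, 5)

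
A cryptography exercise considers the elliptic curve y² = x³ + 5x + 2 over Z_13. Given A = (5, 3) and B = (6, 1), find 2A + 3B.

First 2A:
Repeated addition: build up to 2A.
2A: tangent at (5, 3): λ = (3·5² + 5)/(2·3) ≡ 2/6. 6⁻¹ ≡ 11 (mod 13), so λ ≡ 2·11 ≡ 9.
  x = λ² - 5 - 5 = 81 - 10 ≡ 6; y = λ·(5 - 6) - 3 ≡ 1. → (6, 1)
2A = (6, 1).
Next 3B:
Repeated addition: build up to 3B.
2B: tangent at (6, 1): λ = (3·6² + 5)/(2·1) ≡ 9/2. 2⁻¹ ≡ 7 (mod 13) since 2·7 = 14 ≡ 1, so λ ≡ 9·7 ≡ 11.
  x = λ² - 6 - 6 = 121 - 12 ≡ 5; y = λ·(6 - 5) - 1 ≡ 10. → (5, 10)
3B: (5, 10) + (6, 1). λ = (1 - 10)/(6 - 5) ≡ 4/1 mod 13. 1⁻¹ ≡ 1 (mod 13), so λ ≡ 4.
  x = λ² - 5 - 6 = 16 - 11 ≡ 5; y = λ·(5 - 5) - 10 ≡ 3. → (5, 3)
3B = (5, 3).
Finally 2A + 3B:
(6, 1) + (5, 3). λ = (3 - 1)/(5 - 6) ≡ 2/12 mod 13. 12⁻¹ ≡ 12 (mod 13), so λ ≡ 11.
  x = λ² - 6 - 5 = 121 - 11 ≡ 6; y = λ·(6 - 6) - 1 ≡ 12. → (6, 12)

(6, 12)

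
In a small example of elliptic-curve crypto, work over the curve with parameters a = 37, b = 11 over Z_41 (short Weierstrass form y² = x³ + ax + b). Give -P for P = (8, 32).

-(8, 32) = (8, -32 mod 41) = (8, 9).

(8, 9)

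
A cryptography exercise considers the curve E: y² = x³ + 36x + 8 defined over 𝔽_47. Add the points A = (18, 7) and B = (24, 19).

(9, 11)

(18, 7) + (24, 19). λ = (19 - 7)/(24 - 18) ≡ 12/6 mod 47. 6⁻¹ ≡ 8 (mod 47), so λ ≡ 2.
  x = λ² - 18 - 24 = 4 - 42 ≡ 9; y = λ·(18 - 9) - 7 ≡ 11. → (9, 11)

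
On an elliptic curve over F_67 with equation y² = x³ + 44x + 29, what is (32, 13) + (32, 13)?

(17, 53)

tangent at (32, 13): λ = (3·32² + 44)/(2·13) ≡ 34/26. 26⁻¹ ≡ 49 (mod 67) since 26·49 = 1274 ≡ 1, so λ ≡ 34·49 ≡ 58.
  x = λ² - 32 - 32 = 3364 - 64 ≡ 17; y = λ·(32 - 17) - 13 ≡ 53. → (17, 53)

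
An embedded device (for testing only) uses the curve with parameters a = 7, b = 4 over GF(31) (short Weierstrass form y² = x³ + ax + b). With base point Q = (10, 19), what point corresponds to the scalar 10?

(18, 14)

Double-and-add on 10 = (1010)₂. Start with Q = (10, 19) for the leading 1-bit.
double: tangent at (10, 19): λ = (3·10² + 7)/(2·19) ≡ 28/7. 7⁻¹ ≡ 9 (mod 31), so λ ≡ 28·9 ≡ 4.
  x = λ² - 10 - 10 = 16 - 20 ≡ 27; y = λ·(10 - 27) - 19 ≡ 6. → (27, 6)
double: tangent at (27, 6): λ = (3·27² + 7)/(2·6) ≡ 24/12. 12⁻¹ ≡ 13 (mod 31) since 12·13 = 156 ≡ 1, so λ ≡ 24·13 ≡ 2.
  x = λ² - 27 - 27 = 4 - 54 ≡ 12; y = λ·(27 - 12) - 6 ≡ 24. → (12, 24)
add Q: (12, 24) + (10, 19). λ = (19 - 24)/(10 - 12) ≡ 26/29 mod 31. 29⁻¹ ≡ 15 (mod 31), so λ ≡ 18.
  x = λ² - 12 - 10 = 324 - 22 ≡ 23; y = λ·(12 - 23) - 24 ≡ 26. → (23, 26)
double: tangent at (23, 26): λ = (3·23² + 7)/(2·26) ≡ 13/21. 21⁻¹ ≡ 3 (mod 31), so λ ≡ 13·3 ≡ 8.
  x = λ² - 23 - 23 = 64 - 46 ≡ 18; y = λ·(23 - 18) - 26 ≡ 14. → (18, 14)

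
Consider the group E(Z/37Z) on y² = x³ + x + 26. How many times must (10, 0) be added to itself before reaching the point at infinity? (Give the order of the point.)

2P: (10, 0) + (10, 0): same x and y₁ ≡ -y₂, so the sum is the point at infinity.
2P = the point at infinity, so the order is 2.

2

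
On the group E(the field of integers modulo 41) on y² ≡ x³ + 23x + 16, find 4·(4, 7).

(9, 38)

Write G = (4, 7).
Double-and-add on 4 = (100)₂. Start with G = (4, 7) for the leading 1-bit.
double: tangent at (4, 7): λ = (3·4² + 23)/(2·7) ≡ 30/14. 14⁻¹ ≡ 3 (mod 41), so λ ≡ 30·3 ≡ 8.
  x = λ² - 4 - 4 = 64 - 8 ≡ 15; y = λ·(4 - 15) - 7 ≡ 28. → (15, 28)
double: tangent at (15, 28): λ = (3·15² + 23)/(2·28) ≡ 1/15. 15⁻¹ ≡ 11 (mod 41), so λ ≡ 1·11 ≡ 11.
  x = λ² - 15 - 15 = 121 - 30 ≡ 9; y = λ·(15 - 9) - 28 ≡ 38. → (9, 38)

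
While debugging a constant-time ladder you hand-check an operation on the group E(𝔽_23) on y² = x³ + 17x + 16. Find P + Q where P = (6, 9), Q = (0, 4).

(6, 9) + (0, 4). λ = (4 - 9)/(0 - 6) ≡ 18/17 mod 23. 17⁻¹ ≡ 19 (mod 23), so λ ≡ 20.
  x = λ² - 6 - 0 = 400 - 6 ≡ 3; y = λ·(6 - 3) - 9 ≡ 5. → (3, 5)

(3, 5)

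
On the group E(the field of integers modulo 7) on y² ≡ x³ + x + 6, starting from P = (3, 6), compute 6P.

Repeated addition: build up to 6P.
2P: tangent at (3, 6): λ = (3·3² + 1)/(2·6) ≡ 0/5. 5⁻¹ ≡ 3 (mod 7), so λ ≡ 0·3 ≡ 0.
  x = λ² - 3 - 3 = 0 - 6 ≡ 1; y = λ·(3 - 1) - 6 ≡ 1. → (1, 1)
3P: (1, 1) + (3, 6). λ = (6 - 1)/(3 - 1) ≡ 5/2 mod 7. 2⁻¹ ≡ 4 (mod 7), so λ ≡ 6.
  x = λ² - 1 - 3 = 36 - 4 ≡ 4; y = λ·(1 - 4) - 1 ≡ 2. → (4, 2)
4P: (4, 2) + (3, 6). λ = (6 - 2)/(3 - 4) ≡ 4/6 mod 7. 6⁻¹ ≡ 6 (mod 7), so λ ≡ 3.
  x = λ² - 4 - 3 = 9 - 7 ≡ 2; y = λ·(4 - 2) - 2 ≡ 4. → (2, 4)
5P: (2, 4) + (3, 6). λ = (6 - 4)/(3 - 2) ≡ 2/1 mod 7. 1⁻¹ ≡ 1 (mod 7), so λ ≡ 2.
  x = λ² - 2 - 3 = 4 - 5 ≡ 6; y = λ·(2 - 6) - 4 ≡ 2. → (6, 2)
6P: (6, 2) + (3, 6). λ = (6 - 2)/(3 - 6) ≡ 4/4 mod 7. 4⁻¹ ≡ 2 (mod 7), so λ ≡ 1.
  x = λ² - 6 - 3 = 1 - 9 ≡ 6; y = λ·(6 - 6) - 2 ≡ 5. → (6, 5)

(6, 5)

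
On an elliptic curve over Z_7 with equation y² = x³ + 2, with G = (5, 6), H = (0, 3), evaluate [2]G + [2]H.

First 2G:
Repeated addition: build up to 2G.
2G: tangent at (5, 6): λ = (3·5² + 0)/(2·6) ≡ 5/5. 5⁻¹ ≡ 3 (mod 7) since 5·3 = 15 ≡ 1, so λ ≡ 5·3 ≡ 1.
  x = λ² - 5 - 5 = 1 - 10 ≡ 5; y = λ·(5 - 5) - 6 ≡ 1. → (5, 1)
2G = (5, 1).
Next 2H:
Repeated addition: build up to 2H.
2H: tangent at (0, 3): λ = (3·0² + 0)/(2·3) ≡ 0/6. 6⁻¹ ≡ 6 (mod 7), so λ ≡ 0·6 ≡ 0.
  x = λ² - 0 - 0 = 0 - 0 ≡ 0; y = λ·(0 - 0) - 3 ≡ 4. → (0, 4)
2H = (0, 4).
Finally 2G + 2H:
(5, 1) + (0, 4). λ = (4 - 1)/(0 - 5) ≡ 3/2 mod 7. 2⁻¹ ≡ 4 (mod 7) since 2·4 = 8 ≡ 1, so λ ≡ 5.
  x = λ² - 5 - 0 = 25 - 5 ≡ 6; y = λ·(5 - 6) - 1 ≡ 1. → (6, 1)

(6, 1)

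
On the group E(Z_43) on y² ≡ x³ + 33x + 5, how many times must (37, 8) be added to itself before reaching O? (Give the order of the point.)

11

2P: tangent at (37, 8): λ = (3·37² + 33)/(2·8) ≡ 12/16. 16⁻¹ ≡ 35 (mod 43) since 16·35 = 560 ≡ 1, so λ ≡ 12·35 ≡ 33.
  x = λ² - 37 - 37 = 1089 - 74 ≡ 26; y = λ·(37 - 26) - 8 ≡ 11. → (26, 11)
3P: (26, 11) + (37, 8). λ = (8 - 11)/(37 - 26) ≡ 40/11 mod 43. 11⁻¹ ≡ 4 (mod 43), so λ ≡ 31.
  x = λ² - 26 - 37 = 961 - 63 ≡ 38; y = λ·(26 - 38) - 11 ≡ 4. → (38, 4)
4P: (38, 4) + (37, 8). λ = (8 - 4)/(37 - 38) ≡ 4/42 mod 43. 42⁻¹ ≡ 42 (mod 43) since 42·42 = 1764 ≡ 1, so λ ≡ 39.
  x = λ² - 38 - 37 = 1521 - 75 ≡ 27; y = λ·(38 - 27) - 4 ≡ 38. → (27, 38)
5P: (27, 38) + (37, 8). λ = (8 - 38)/(37 - 27) ≡ 13/10 mod 43. 10⁻¹ ≡ 13 (mod 43), so λ ≡ 40.
  x = λ² - 27 - 37 = 1600 - 64 ≡ 31; y = λ·(27 - 31) - 38 ≡ 17. → (31, 17)
6P: (31, 17) + (37, 8). λ = (8 - 17)/(37 - 31) ≡ 34/6 mod 43. 6⁻¹ ≡ 36 (mod 43) since 6·36 = 216 ≡ 1, so λ ≡ 20.
  x = λ² - 31 - 37 = 400 - 68 ≡ 31; y = λ·(31 - 31) - 17 ≡ 26. → (31, 26)
7P: (31, 26) + (37, 8). λ = (8 - 26)/(37 - 31) ≡ 25/6 mod 43. 6⁻¹ ≡ 36 (mod 43), so λ ≡ 40.
  x = λ² - 31 - 37 = 1600 - 68 ≡ 27; y = λ·(31 - 27) - 26 ≡ 5. → (27, 5)
8P: (27, 5) + (37, 8). λ = (8 - 5)/(37 - 27) ≡ 3/10 mod 43. 10⁻¹ ≡ 13 (mod 43), so λ ≡ 39.
  x = λ² - 27 - 37 = 1521 - 64 ≡ 38; y = λ·(27 - 38) - 5 ≡ 39. → (38, 39)
9P: (38, 39) + (37, 8). λ = (8 - 39)/(37 - 38) ≡ 12/42 mod 43. 42⁻¹ ≡ 42 (mod 43) since 42·42 = 1764 ≡ 1, so λ ≡ 31.
  x = λ² - 38 - 37 = 961 - 75 ≡ 26; y = λ·(38 - 26) - 39 ≡ 32. → (26, 32)
10P: (26, 32) + (37, 8). λ = (8 - 32)/(37 - 26) ≡ 19/11 mod 43. 11⁻¹ ≡ 4 (mod 43), so λ ≡ 33.
  x = λ² - 26 - 37 = 1089 - 63 ≡ 37; y = λ·(26 - 37) - 32 ≡ 35. → (37, 35)
11P: (37, 35) + (37, 8): same x and y₁ ≡ -y₂, so the sum is O.
11P = O, so the order is 11.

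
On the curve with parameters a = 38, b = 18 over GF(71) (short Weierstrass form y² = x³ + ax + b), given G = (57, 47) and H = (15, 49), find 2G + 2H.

First 2G:
Repeated addition: build up to 2G.
2G: tangent at (57, 47): λ = (3·57² + 38)/(2·47) ≡ 58/23. 23⁻¹ ≡ 34 (mod 71) since 23·34 = 782 ≡ 1, so λ ≡ 58·34 ≡ 55.
  x = λ² - 57 - 57 = 3025 - 114 ≡ 0; y = λ·(57 - 0) - 47 ≡ 35. → (0, 35)
2G = (0, 35).
Next 2H:
Repeated addition: build up to 2H.
2H: tangent at (15, 49): λ = (3·15² + 38)/(2·49) ≡ 3/27. 27⁻¹ ≡ 50 (mod 71) since 27·50 = 1350 ≡ 1, so λ ≡ 3·50 ≡ 8.
  x = λ² - 15 - 15 = 64 - 30 ≡ 34; y = λ·(15 - 34) - 49 ≡ 12. → (34, 12)
2H = (34, 12).
Finally 2G + 2H:
(0, 35) + (34, 12). λ = (12 - 35)/(34 - 0) ≡ 48/34 mod 71. 34⁻¹ ≡ 23 (mod 71), so λ ≡ 39.
  x = λ² - 0 - 34 = 1521 - 34 ≡ 67; y = λ·(0 - 67) - 35 ≡ 50. → (67, 50)

(67, 50)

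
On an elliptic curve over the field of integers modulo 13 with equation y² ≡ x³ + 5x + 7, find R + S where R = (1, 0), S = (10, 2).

(1, 0) + (10, 2). λ = (2 - 0)/(10 - 1) ≡ 2/9 mod 13. 9⁻¹ ≡ 3 (mod 13), so λ ≡ 6.
  x = λ² - 1 - 10 = 36 - 11 ≡ 12; y = λ·(1 - 12) - 0 ≡ 12. → (12, 12)

(12, 12)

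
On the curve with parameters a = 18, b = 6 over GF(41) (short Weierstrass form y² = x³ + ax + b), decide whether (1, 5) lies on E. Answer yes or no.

yes

y² = 5² ≡ 25; x³ + 18x + 6 = 25 ≡ 25 (mod 41). 25 = 25.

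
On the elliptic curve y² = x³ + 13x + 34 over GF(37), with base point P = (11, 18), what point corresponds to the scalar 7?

(11, 19)

Double-and-add on 7 = (111)₂. Start with P = (11, 18) for the leading 1-bit.
double: tangent at (11, 18): λ = (3·11² + 13)/(2·18) ≡ 6/36. 36⁻¹ ≡ 36 (mod 37), so λ ≡ 6·36 ≡ 31.
  x = λ² - 11 - 11 = 961 - 22 ≡ 14; y = λ·(11 - 14) - 18 ≡ 0. → (14, 0)
add P: (14, 0) + (11, 18). λ = (18 - 0)/(11 - 14) ≡ 18/34 mod 37. 34⁻¹ ≡ 12 (mod 37), so λ ≡ 31.
  x = λ² - 14 - 11 = 961 - 25 ≡ 11; y = λ·(14 - 11) - 0 ≡ 19. → (11, 19)
double: tangent at (11, 19): λ = (3·11² + 13)/(2·19) ≡ 6/1. 1⁻¹ ≡ 1 (mod 37) since 1·1 = 1 ≡ 1, so λ ≡ 6·1 ≡ 6.
  x = λ² - 11 - 11 = 36 - 22 ≡ 14; y = λ·(11 - 14) - 19 ≡ 0. → (14, 0)
add P: (14, 0) + (11, 18). λ = (18 - 0)/(11 - 14) ≡ 18/34 mod 37. 34⁻¹ ≡ 12 (mod 37) since 34·12 = 408 ≡ 1, so λ ≡ 31.
  x = λ² - 14 - 11 = 961 - 25 ≡ 11; y = λ·(14 - 11) - 0 ≡ 19. → (11, 19)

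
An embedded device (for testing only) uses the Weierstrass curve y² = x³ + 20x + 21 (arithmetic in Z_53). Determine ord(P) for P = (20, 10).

10

2P: tangent at (20, 10): λ = (3·20² + 20)/(2·10) ≡ 1/20. 20⁻¹ ≡ 8 (mod 53), so λ ≡ 1·8 ≡ 8.
  x = λ² - 20 - 20 = 64 - 40 ≡ 24; y = λ·(20 - 24) - 10 ≡ 11. → (24, 11)
3P: (24, 11) + (20, 10). λ = (10 - 11)/(20 - 24) ≡ 52/49 mod 53. 49⁻¹ ≡ 13 (mod 53), so λ ≡ 40.
  x = λ² - 24 - 20 = 1600 - 44 ≡ 19; y = λ·(24 - 19) - 11 ≡ 30. → (19, 30)
4P: (19, 30) + (20, 10). λ = (10 - 30)/(20 - 19) ≡ 33/1 mod 53. 1⁻¹ ≡ 1 (mod 53), so λ ≡ 33.
  x = λ² - 19 - 20 = 1089 - 39 ≡ 43; y = λ·(19 - 43) - 30 ≡ 26. → (43, 26)
5P: (43, 26) + (20, 10). λ = (10 - 26)/(20 - 43) ≡ 37/30 mod 53. 30⁻¹ ≡ 23 (mod 53), so λ ≡ 3.
  x = λ² - 43 - 20 = 9 - 63 ≡ 52; y = λ·(43 - 52) - 26 ≡ 0. → (52, 0)
6P: (52, 0) + (20, 10). λ = (10 - 0)/(20 - 52) ≡ 10/21 mod 53. 21⁻¹ ≡ 48 (mod 53) since 21·48 = 1008 ≡ 1, so λ ≡ 3.
  x = λ² - 52 - 20 = 9 - 72 ≡ 43; y = λ·(52 - 43) - 0 ≡ 27. → (43, 27)
7P: (43, 27) + (20, 10). λ = (10 - 27)/(20 - 43) ≡ 36/30 mod 53. 30⁻¹ ≡ 23 (mod 53), so λ ≡ 33.
  x = λ² - 43 - 20 = 1089 - 63 ≡ 19; y = λ·(43 - 19) - 27 ≡ 23. → (19, 23)
8P: (19, 23) + (20, 10). λ = (10 - 23)/(20 - 19) ≡ 40/1 mod 53. 1⁻¹ ≡ 1 (mod 53) since 1·1 = 1 ≡ 1, so λ ≡ 40.
  x = λ² - 19 - 20 = 1600 - 39 ≡ 24; y = λ·(19 - 24) - 23 ≡ 42. → (24, 42)
9P: (24, 42) + (20, 10). λ = (10 - 42)/(20 - 24) ≡ 21/49 mod 53. 49⁻¹ ≡ 13 (mod 53) since 49·13 = 637 ≡ 1, so λ ≡ 8.
  x = λ² - 24 - 20 = 64 - 44 ≡ 20; y = λ·(24 - 20) - 42 ≡ 43. → (20, 43)
10P: (20, 43) + (20, 10): same x and y₁ ≡ -y₂, so the sum is 𝒪.
10P = 𝒪, so the order is 10.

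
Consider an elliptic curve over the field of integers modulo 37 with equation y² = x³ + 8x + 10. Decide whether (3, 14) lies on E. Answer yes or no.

no

y² = 14² ≡ 11; x³ + 8x + 10 = 61 ≡ 24 (mod 37). 11 ≠ 24.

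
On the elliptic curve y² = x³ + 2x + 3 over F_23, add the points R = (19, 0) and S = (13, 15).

(3, 6)

(19, 0) + (13, 15). λ = (15 - 0)/(13 - 19) ≡ 15/17 mod 23. 17⁻¹ ≡ 19 (mod 23) since 17·19 = 323 ≡ 1, so λ ≡ 9.
  x = λ² - 19 - 13 = 81 - 32 ≡ 3; y = λ·(19 - 3) - 0 ≡ 6. → (3, 6)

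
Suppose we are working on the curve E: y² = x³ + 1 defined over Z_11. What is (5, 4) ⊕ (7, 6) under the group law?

(5, 4) + (7, 6). λ = (6 - 4)/(7 - 5) ≡ 2/2 mod 11. 2⁻¹ ≡ 6 (mod 11) since 2·6 = 12 ≡ 1, so λ ≡ 1.
  x = λ² - 5 - 7 = 1 - 12 ≡ 0; y = λ·(5 - 0) - 4 ≡ 1. → (0, 1)

(0, 1)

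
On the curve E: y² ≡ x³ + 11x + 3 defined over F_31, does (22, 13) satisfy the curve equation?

y² = 13² ≡ 14; x³ + 11x + 3 = 10893 ≡ 12 (mod 31). 14 ≠ 12.

no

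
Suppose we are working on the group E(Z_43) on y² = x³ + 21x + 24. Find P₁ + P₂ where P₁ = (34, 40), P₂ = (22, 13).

(27, 8)

(34, 40) + (22, 13). λ = (13 - 40)/(22 - 34) ≡ 16/31 mod 43. 31⁻¹ ≡ 25 (mod 43), so λ ≡ 13.
  x = λ² - 34 - 22 = 169 - 56 ≡ 27; y = λ·(34 - 27) - 40 ≡ 8. → (27, 8)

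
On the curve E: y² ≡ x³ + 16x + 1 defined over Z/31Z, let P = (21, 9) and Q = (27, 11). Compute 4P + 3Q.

(27, 11)

First 4P:
Repeated addition: build up to 4P.
2P: tangent at (21, 9): λ = (3·21² + 16)/(2·9) ≡ 6/18. 18⁻¹ ≡ 19 (mod 31), so λ ≡ 6·19 ≡ 21.
  x = λ² - 21 - 21 = 441 - 42 ≡ 27; y = λ·(21 - 27) - 9 ≡ 20. → (27, 20)
3P: (27, 20) + (21, 9). λ = (9 - 20)/(21 - 27) ≡ 20/25 mod 31. 25⁻¹ ≡ 5 (mod 31), so λ ≡ 7.
  x = λ² - 27 - 21 = 49 - 48 ≡ 1; y = λ·(27 - 1) - 20 ≡ 7. → (1, 7)
4P: (1, 7) + (21, 9). λ = (9 - 7)/(21 - 1) ≡ 2/20 mod 31. 20⁻¹ ≡ 14 (mod 31), so λ ≡ 28.
  x = λ² - 1 - 21 = 784 - 22 ≡ 18; y = λ·(1 - 18) - 7 ≡ 13. → (18, 13)
4P = (18, 13).
Next 3Q:
Repeated addition: build up to 3Q.
2Q: tangent at (27, 11): λ = (3·27² + 16)/(2·11) ≡ 2/22. 22⁻¹ ≡ 24 (mod 31) since 22·24 = 528 ≡ 1, so λ ≡ 2·24 ≡ 17.
  x = λ² - 27 - 27 = 289 - 54 ≡ 18; y = λ·(27 - 18) - 11 ≡ 18. → (18, 18)
3Q: (18, 18) + (27, 11). λ = (11 - 18)/(27 - 18) ≡ 24/9 mod 31. 9⁻¹ ≡ 7 (mod 31), so λ ≡ 13.
  x = λ² - 18 - 27 = 169 - 45 ≡ 0; y = λ·(18 - 0) - 18 ≡ 30. → (0, 30)
3Q = (0, 30).
Finally 4P + 3Q:
(18, 13) + (0, 30). λ = (30 - 13)/(0 - 18) ≡ 17/13 mod 31. 13⁻¹ ≡ 12 (mod 31) since 13·12 = 156 ≡ 1, so λ ≡ 18.
  x = λ² - 18 - 0 = 324 - 18 ≡ 27; y = λ·(18 - 27) - 13 ≡ 11. → (27, 11)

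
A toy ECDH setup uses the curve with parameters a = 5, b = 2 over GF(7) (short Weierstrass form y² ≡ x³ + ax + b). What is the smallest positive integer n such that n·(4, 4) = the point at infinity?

9

2P: tangent at (4, 4): λ = (3·4² + 5)/(2·4) ≡ 4/1. 1⁻¹ ≡ 1 (mod 7), so λ ≡ 4·1 ≡ 4.
  x = λ² - 4 - 4 = 16 - 8 ≡ 1; y = λ·(4 - 1) - 4 ≡ 1. → (1, 1)
3P: (1, 1) + (4, 4). λ = (4 - 1)/(4 - 1) ≡ 3/3 mod 7. 3⁻¹ ≡ 5 (mod 7), so λ ≡ 1.
  x = λ² - 1 - 4 = 1 - 5 ≡ 3; y = λ·(1 - 3) - 1 ≡ 4. → (3, 4)
4P: (3, 4) + (4, 4). λ = (4 - 4)/(4 - 3) ≡ 0/1 mod 7. 1⁻¹ ≡ 1 (mod 7), so λ ≡ 0.
  x = λ² - 3 - 4 = 0 - 7 ≡ 0; y = λ·(3 - 0) - 4 ≡ 3. → (0, 3)
5P: (0, 3) + (4, 4). λ = (4 - 3)/(4 - 0) ≡ 1/4 mod 7. 4⁻¹ ≡ 2 (mod 7), so λ ≡ 2.
  x = λ² - 0 - 4 = 4 - 4 ≡ 0; y = λ·(0 - 0) - 3 ≡ 4. → (0, 4)
6P: (0, 4) + (4, 4). λ = (4 - 4)/(4 - 0) ≡ 0/4 mod 7. 4⁻¹ ≡ 2 (mod 7), so λ ≡ 0.
  x = λ² - 0 - 4 = 0 - 4 ≡ 3; y = λ·(0 - 3) - 4 ≡ 3. → (3, 3)
7P: (3, 3) + (4, 4). λ = (4 - 3)/(4 - 3) ≡ 1/1 mod 7. 1⁻¹ ≡ 1 (mod 7) since 1·1 = 1 ≡ 1, so λ ≡ 1.
  x = λ² - 3 - 4 = 1 - 7 ≡ 1; y = λ·(3 - 1) - 3 ≡ 6. → (1, 6)
8P: (1, 6) + (4, 4). λ = (4 - 6)/(4 - 1) ≡ 5/3 mod 7. 3⁻¹ ≡ 5 (mod 7), so λ ≡ 4.
  x = λ² - 1 - 4 = 16 - 5 ≡ 4; y = λ·(1 - 4) - 6 ≡ 3. → (4, 3)
9P: (4, 3) + (4, 4): same x and y₁ ≡ -y₂, so the sum is the point at infinity.
9P = the point at infinity, so the order is 9.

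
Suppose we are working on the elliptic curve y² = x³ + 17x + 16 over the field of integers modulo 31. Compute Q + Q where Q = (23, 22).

tangent at (23, 22): λ = (3·23² + 17)/(2·22) ≡ 23/13. 13⁻¹ ≡ 12 (mod 31) since 13·12 = 156 ≡ 1, so λ ≡ 23·12 ≡ 28.
  x = λ² - 23 - 23 = 784 - 46 ≡ 25; y = λ·(23 - 25) - 22 ≡ 15. → (25, 15)

(25, 15)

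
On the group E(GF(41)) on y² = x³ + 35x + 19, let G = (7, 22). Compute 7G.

(37, 15)

Double-and-add on 7 = (111)₂. Start with G = (7, 22) for the leading 1-bit.
double: tangent at (7, 22): λ = (3·7² + 35)/(2·22) ≡ 18/3. 3⁻¹ ≡ 14 (mod 41), so λ ≡ 18·14 ≡ 6.
  x = λ² - 7 - 7 = 36 - 14 ≡ 22; y = λ·(7 - 22) - 22 ≡ 11. → (22, 11)
add G: (22, 11) + (7, 22). λ = (22 - 11)/(7 - 22) ≡ 11/26 mod 41. 26⁻¹ ≡ 30 (mod 41), so λ ≡ 2.
  x = λ² - 22 - 7 = 4 - 29 ≡ 16; y = λ·(22 - 16) - 11 ≡ 1. → (16, 1)
double: tangent at (16, 1): λ = (3·16² + 35)/(2·1) ≡ 24/2. 2⁻¹ ≡ 21 (mod 41), so λ ≡ 24·21 ≡ 12.
  x = λ² - 16 - 16 = 144 - 32 ≡ 30; y = λ·(16 - 30) - 1 ≡ 36. → (30, 36)
add G: (30, 36) + (7, 22). λ = (22 - 36)/(7 - 30) ≡ 27/18 mod 41. 18⁻¹ ≡ 16 (mod 41), so λ ≡ 22.
  x = λ² - 30 - 7 = 484 - 37 ≡ 37; y = λ·(30 - 37) - 36 ≡ 15. → (37, 15)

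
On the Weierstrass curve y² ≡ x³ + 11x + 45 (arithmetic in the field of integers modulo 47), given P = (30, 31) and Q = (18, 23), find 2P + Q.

First 2P:
Repeated addition: build up to 2P.
2P: tangent at (30, 31): λ = (3·30² + 11)/(2·31) ≡ 32/15. 15⁻¹ ≡ 22 (mod 47) since 15·22 = 330 ≡ 1, so λ ≡ 32·22 ≡ 46.
  x = λ² - 30 - 30 = 2116 - 60 ≡ 35; y = λ·(30 - 35) - 31 ≡ 21. → (35, 21)
2P = (35, 21).
Finally 2P + Q:
(35, 21) + (18, 23). λ = (23 - 21)/(18 - 35) ≡ 2/30 mod 47. 30⁻¹ ≡ 11 (mod 47) since 30·11 = 330 ≡ 1, so λ ≡ 22.
  x = λ² - 35 - 18 = 484 - 53 ≡ 8; y = λ·(35 - 8) - 21 ≡ 9. → (8, 9)

(8, 9)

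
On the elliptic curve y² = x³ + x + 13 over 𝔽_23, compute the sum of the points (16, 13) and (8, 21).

(0, 17)

(16, 13) + (8, 21). λ = (21 - 13)/(8 - 16) ≡ 8/15 mod 23. 15⁻¹ ≡ 20 (mod 23), so λ ≡ 22.
  x = λ² - 16 - 8 = 484 - 24 ≡ 0; y = λ·(16 - 0) - 13 ≡ 17. → (0, 17)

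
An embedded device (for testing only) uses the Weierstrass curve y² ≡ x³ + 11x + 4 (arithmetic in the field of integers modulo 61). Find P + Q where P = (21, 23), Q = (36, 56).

(21, 23) + (36, 56). λ = (56 - 23)/(36 - 21) ≡ 33/15 mod 61. 15⁻¹ ≡ 57 (mod 61), so λ ≡ 51.
  x = λ² - 21 - 36 = 2601 - 57 ≡ 43; y = λ·(21 - 43) - 23 ≡ 14. → (43, 14)

(43, 14)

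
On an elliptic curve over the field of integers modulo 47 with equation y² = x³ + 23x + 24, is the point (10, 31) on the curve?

no

y² = 31² ≡ 21; x³ + 23x + 24 = 1254 ≡ 32 (mod 47). 21 ≠ 32.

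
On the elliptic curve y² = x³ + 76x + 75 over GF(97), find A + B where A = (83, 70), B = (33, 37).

(77, 62)

(83, 70) + (33, 37). λ = (37 - 70)/(33 - 83) ≡ 64/47 mod 97. 47⁻¹ ≡ 64 (mod 97), so λ ≡ 22.
  x = λ² - 83 - 33 = 484 - 116 ≡ 77; y = λ·(83 - 77) - 70 ≡ 62. → (77, 62)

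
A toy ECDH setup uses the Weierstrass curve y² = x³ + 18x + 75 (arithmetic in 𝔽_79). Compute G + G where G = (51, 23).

(56, 56)

tangent at (51, 23): λ = (3·51² + 18)/(2·23) ≡ 0/46. 46⁻¹ ≡ 67 (mod 79) since 46·67 = 3082 ≡ 1, so λ ≡ 0·67 ≡ 0.
  x = λ² - 51 - 51 = 0 - 102 ≡ 56; y = λ·(51 - 56) - 23 ≡ 56. → (56, 56)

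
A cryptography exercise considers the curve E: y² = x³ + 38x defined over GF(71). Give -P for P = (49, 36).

(49, 35)

-(49, 36) = (49, -36 mod 71) = (49, 35).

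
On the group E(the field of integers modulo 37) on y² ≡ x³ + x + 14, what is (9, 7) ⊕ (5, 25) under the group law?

(9, 7) + (5, 25). λ = (25 - 7)/(5 - 9) ≡ 18/33 mod 37. 33⁻¹ ≡ 9 (mod 37), so λ ≡ 14.
  x = λ² - 9 - 5 = 196 - 14 ≡ 34; y = λ·(9 - 34) - 7 ≡ 13. → (34, 13)

(34, 13)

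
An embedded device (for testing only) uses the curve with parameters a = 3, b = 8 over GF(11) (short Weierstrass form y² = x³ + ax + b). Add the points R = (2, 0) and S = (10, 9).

(8, 7)

(2, 0) + (10, 9). λ = (9 - 0)/(10 - 2) ≡ 9/8 mod 11. 8⁻¹ ≡ 7 (mod 11) since 8·7 = 56 ≡ 1, so λ ≡ 8.
  x = λ² - 2 - 10 = 64 - 12 ≡ 8; y = λ·(2 - 8) - 0 ≡ 7. → (8, 7)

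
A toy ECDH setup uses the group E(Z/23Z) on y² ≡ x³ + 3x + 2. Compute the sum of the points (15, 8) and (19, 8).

(15, 8) + (19, 8). λ = (8 - 8)/(19 - 15) ≡ 0/4 mod 23. 4⁻¹ ≡ 6 (mod 23), so λ ≡ 0.
  x = λ² - 15 - 19 = 0 - 34 ≡ 12; y = λ·(15 - 12) - 8 ≡ 15. → (12, 15)

(12, 15)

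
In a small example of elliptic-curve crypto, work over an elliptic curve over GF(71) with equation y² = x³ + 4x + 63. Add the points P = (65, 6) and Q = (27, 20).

(65, 6) + (27, 20). λ = (20 - 6)/(27 - 65) ≡ 14/33 mod 71. 33⁻¹ ≡ 28 (mod 71) since 33·28 = 924 ≡ 1, so λ ≡ 37.
  x = λ² - 65 - 27 = 1369 - 92 ≡ 70; y = λ·(65 - 70) - 6 ≡ 22. → (70, 22)

(70, 22)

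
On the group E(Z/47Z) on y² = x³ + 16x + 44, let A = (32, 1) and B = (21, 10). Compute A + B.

(32, 1) + (21, 10). λ = (10 - 1)/(21 - 32) ≡ 9/36 mod 47. 36⁻¹ ≡ 17 (mod 47), so λ ≡ 12.
  x = λ² - 32 - 21 = 144 - 53 ≡ 44; y = λ·(32 - 44) - 1 ≡ 43. → (44, 43)

(44, 43)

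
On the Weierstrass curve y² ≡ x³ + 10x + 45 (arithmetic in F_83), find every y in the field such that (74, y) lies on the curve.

none

x³ + 10x + 45 = 406009 ≡ 56 (mod 83).
56 is a non-residue mod 83; no y exists.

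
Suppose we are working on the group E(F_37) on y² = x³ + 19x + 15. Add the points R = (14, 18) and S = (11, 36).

(11, 1)

(14, 18) + (11, 36). λ = (36 - 18)/(11 - 14) ≡ 18/34 mod 37. 34⁻¹ ≡ 12 (mod 37), so λ ≡ 31.
  x = λ² - 14 - 11 = 961 - 25 ≡ 11; y = λ·(14 - 11) - 18 ≡ 1. → (11, 1)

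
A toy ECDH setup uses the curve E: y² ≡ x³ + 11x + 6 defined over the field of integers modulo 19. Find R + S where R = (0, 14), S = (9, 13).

(0, 14) + (9, 13). λ = (13 - 14)/(9 - 0) ≡ 18/9 mod 19. 9⁻¹ ≡ 17 (mod 19), so λ ≡ 2.
  x = λ² - 0 - 9 = 4 - 9 ≡ 14; y = λ·(0 - 14) - 14 ≡ 15. → (14, 15)

(14, 15)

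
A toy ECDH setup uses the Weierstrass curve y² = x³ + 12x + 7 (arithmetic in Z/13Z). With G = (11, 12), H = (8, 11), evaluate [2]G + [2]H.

First 2G:
Repeated addition: build up to 2G.
2G: tangent at (11, 12): λ = (3·11² + 12)/(2·12) ≡ 11/11. 11⁻¹ ≡ 6 (mod 13), so λ ≡ 11·6 ≡ 1.
  x = λ² - 11 - 11 = 1 - 22 ≡ 5; y = λ·(11 - 5) - 12 ≡ 7. → (5, 7)
2G = (5, 7).
Next 2H:
Repeated addition: build up to 2H.
2H: tangent at (8, 11): λ = (3·8² + 12)/(2·11) ≡ 9/9. 9⁻¹ ≡ 3 (mod 13), so λ ≡ 9·3 ≡ 1.
  x = λ² - 8 - 8 = 1 - 16 ≡ 11; y = λ·(8 - 11) - 11 ≡ 12. → (11, 12)
2H = (11, 12).
Finally 2G + 2H:
(5, 7) + (11, 12). λ = (12 - 7)/(11 - 5) ≡ 5/6 mod 13. 6⁻¹ ≡ 11 (mod 13) since 6·11 = 66 ≡ 1, so λ ≡ 3.
  x = λ² - 5 - 11 = 9 - 16 ≡ 6; y = λ·(5 - 6) - 7 ≡ 3. → (6, 3)

(6, 3)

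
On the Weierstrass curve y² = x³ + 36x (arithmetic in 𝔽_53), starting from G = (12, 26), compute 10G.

(17, 15)

Double-and-add on 10 = (1010)₂. Start with G = (12, 26) for the leading 1-bit.
double: tangent at (12, 26): λ = (3·12² + 36)/(2·26) ≡ 44/52. 52⁻¹ ≡ 52 (mod 53), so λ ≡ 44·52 ≡ 9.
  x = λ² - 12 - 12 = 81 - 24 ≡ 4; y = λ·(12 - 4) - 26 ≡ 46. → (4, 46)
double: tangent at (4, 46): λ = (3·4² + 36)/(2·46) ≡ 31/39. 39⁻¹ ≡ 34 (mod 53), so λ ≡ 31·34 ≡ 47.
  x = λ² - 4 - 4 = 2209 - 8 ≡ 28; y = λ·(4 - 28) - 46 ≡ 45. → (28, 45)
add G: (28, 45) + (12, 26). λ = (26 - 45)/(12 - 28) ≡ 34/37 mod 53. 37⁻¹ ≡ 43 (mod 53) since 37·43 = 1591 ≡ 1, so λ ≡ 31.
  x = λ² - 28 - 12 = 961 - 40 ≡ 20; y = λ·(28 - 20) - 45 ≡ 44. → (20, 44)
double: tangent at (20, 44): λ = (3·20² + 36)/(2·44) ≡ 17/35. 35⁻¹ ≡ 50 (mod 53) since 35·50 = 1750 ≡ 1, so λ ≡ 17·50 ≡ 2.
  x = λ² - 20 - 20 = 4 - 40 ≡ 17; y = λ·(20 - 17) - 44 ≡ 15. → (17, 15)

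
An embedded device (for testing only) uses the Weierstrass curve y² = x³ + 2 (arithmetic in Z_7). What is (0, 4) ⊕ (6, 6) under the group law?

(5, 6)

(0, 4) + (6, 6). λ = (6 - 4)/(6 - 0) ≡ 2/6 mod 7. 6⁻¹ ≡ 6 (mod 7) since 6·6 = 36 ≡ 1, so λ ≡ 5.
  x = λ² - 0 - 6 = 25 - 6 ≡ 5; y = λ·(0 - 5) - 4 ≡ 6. → (5, 6)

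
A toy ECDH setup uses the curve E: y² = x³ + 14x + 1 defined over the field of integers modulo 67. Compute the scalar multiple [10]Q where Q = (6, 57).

Double-and-add on 10 = (1010)₂. Start with Q = (6, 57) for the leading 1-bit.
double: tangent at (6, 57): λ = (3·6² + 14)/(2·57) ≡ 55/47. 47⁻¹ ≡ 10 (mod 67) since 47·10 = 470 ≡ 1, so λ ≡ 55·10 ≡ 14.
  x = λ² - 6 - 6 = 196 - 12 ≡ 50; y = λ·(6 - 50) - 57 ≡ 64. → (50, 64)
double: tangent at (50, 64): λ = (3·50² + 14)/(2·64) ≡ 10/61. 61⁻¹ ≡ 11 (mod 67) since 61·11 = 671 ≡ 1, so λ ≡ 10·11 ≡ 43.
  x = λ² - 50 - 50 = 1849 - 100 ≡ 7; y = λ·(50 - 7) - 64 ≡ 43. → (7, 43)
add Q: (7, 43) + (6, 57). λ = (57 - 43)/(6 - 7) ≡ 14/66 mod 67. 66⁻¹ ≡ 66 (mod 67) since 66·66 = 4356 ≡ 1, so λ ≡ 53.
  x = λ² - 7 - 6 = 2809 - 13 ≡ 49; y = λ·(7 - 49) - 43 ≡ 9. → (49, 9)
double: tangent at (49, 9): λ = (3·49² + 14)/(2·9) ≡ 48/18. 18⁻¹ ≡ 41 (mod 67) since 18·41 = 738 ≡ 1, so λ ≡ 48·41 ≡ 25.
  x = λ² - 49 - 49 = 625 - 98 ≡ 58; y = λ·(49 - 58) - 9 ≡ 34. → (58, 34)

(58, 34)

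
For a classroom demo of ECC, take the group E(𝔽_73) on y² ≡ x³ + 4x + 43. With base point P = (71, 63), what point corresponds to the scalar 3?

(6, 8)

Repeated addition: build up to 3P.
2P: tangent at (71, 63): λ = (3·71² + 4)/(2·63) ≡ 16/53. 53⁻¹ ≡ 62 (mod 73), so λ ≡ 16·62 ≡ 43.
  x = λ² - 71 - 71 = 1849 - 142 ≡ 28; y = λ·(71 - 28) - 63 ≡ 34. → (28, 34)
3P: (28, 34) + (71, 63). λ = (63 - 34)/(71 - 28) ≡ 29/43 mod 73. 43⁻¹ ≡ 17 (mod 73), so λ ≡ 55.
  x = λ² - 28 - 71 = 3025 - 99 ≡ 6; y = λ·(28 - 6) - 34 ≡ 8. → (6, 8)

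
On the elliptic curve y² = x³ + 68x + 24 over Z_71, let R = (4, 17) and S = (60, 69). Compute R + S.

(43, 33)

(4, 17) + (60, 69). λ = (69 - 17)/(60 - 4) ≡ 52/56 mod 71. 56⁻¹ ≡ 52 (mod 71), so λ ≡ 6.
  x = λ² - 4 - 60 = 36 - 64 ≡ 43; y = λ·(4 - 43) - 17 ≡ 33. → (43, 33)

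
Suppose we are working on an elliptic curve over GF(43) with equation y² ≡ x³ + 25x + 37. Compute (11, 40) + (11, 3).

O

The two points share x = 11 and their y-coordinates satisfy 40 + 3 ≡ 0 (mod 43), so they are inverses. Their sum is O.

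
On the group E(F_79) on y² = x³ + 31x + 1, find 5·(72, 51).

Write Q = (72, 51).
Repeated addition: build up to 5Q.
2Q: tangent at (72, 51): λ = (3·72² + 31)/(2·51) ≡ 20/23. 23⁻¹ ≡ 55 (mod 79), so λ ≡ 20·55 ≡ 73.
  x = λ² - 72 - 72 = 5329 - 144 ≡ 50; y = λ·(72 - 50) - 51 ≡ 54. → (50, 54)
3Q: (50, 54) + (72, 51). λ = (51 - 54)/(72 - 50) ≡ 76/22 mod 79. 22⁻¹ ≡ 18 (mod 79) since 22·18 = 396 ≡ 1, so λ ≡ 25.
  x = λ² - 50 - 72 = 625 - 122 ≡ 29; y = λ·(50 - 29) - 54 ≡ 76. → (29, 76)
4Q: (29, 76) + (72, 51). λ = (51 - 76)/(72 - 29) ≡ 54/43 mod 79. 43⁻¹ ≡ 68 (mod 79), so λ ≡ 38.
  x = λ² - 29 - 72 = 1444 - 101 ≡ 0; y = λ·(29 - 0) - 76 ≡ 78. → (0, 78)
5Q: (0, 78) + (72, 51). λ = (51 - 78)/(72 - 0) ≡ 52/72 mod 79. 72⁻¹ ≡ 45 (mod 79), so λ ≡ 49.
  x = λ² - 0 - 72 = 2401 - 72 ≡ 38; y = λ·(0 - 38) - 78 ≡ 35. → (38, 35)

(38, 35)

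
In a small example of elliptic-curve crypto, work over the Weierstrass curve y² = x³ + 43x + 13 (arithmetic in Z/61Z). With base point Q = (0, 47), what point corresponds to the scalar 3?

(37, 38)

Repeated addition: build up to 3Q.
2Q: tangent at (0, 47): λ = (3·0² + 43)/(2·47) ≡ 43/33. 33⁻¹ ≡ 37 (mod 61) since 33·37 = 1221 ≡ 1, so λ ≡ 43·37 ≡ 5.
  x = λ² - 0 - 0 = 25 - 0 ≡ 25; y = λ·(0 - 25) - 47 ≡ 11. → (25, 11)
3Q: (25, 11) + (0, 47). λ = (47 - 11)/(0 - 25) ≡ 36/36 mod 61. 36⁻¹ ≡ 39 (mod 61) since 36·39 = 1404 ≡ 1, so λ ≡ 1.
  x = λ² - 25 - 0 = 1 - 25 ≡ 37; y = λ·(25 - 37) - 11 ≡ 38. → (37, 38)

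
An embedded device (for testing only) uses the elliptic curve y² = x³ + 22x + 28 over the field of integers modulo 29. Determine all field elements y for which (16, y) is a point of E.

none

x³ + 22x + 28 = 4476 ≡ 10 (mod 29).
10 is a non-residue mod 29; no y exists.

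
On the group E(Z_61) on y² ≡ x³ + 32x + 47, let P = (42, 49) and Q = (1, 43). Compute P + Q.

(42, 49) + (1, 43). λ = (43 - 49)/(1 - 42) ≡ 55/20 mod 61. 20⁻¹ ≡ 58 (mod 61), so λ ≡ 18.
  x = λ² - 42 - 1 = 324 - 43 ≡ 37; y = λ·(42 - 37) - 49 ≡ 41. → (37, 41)

(37, 41)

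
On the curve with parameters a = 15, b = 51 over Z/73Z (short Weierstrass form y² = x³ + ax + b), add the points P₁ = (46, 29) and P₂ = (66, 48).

(61, 48)

(46, 29) + (66, 48). λ = (48 - 29)/(66 - 46) ≡ 19/20 mod 73. 20⁻¹ ≡ 11 (mod 73) since 20·11 = 220 ≡ 1, so λ ≡ 63.
  x = λ² - 46 - 66 = 3969 - 112 ≡ 61; y = λ·(46 - 61) - 29 ≡ 48. → (61, 48)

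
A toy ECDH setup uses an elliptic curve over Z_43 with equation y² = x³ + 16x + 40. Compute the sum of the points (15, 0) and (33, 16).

(15, 0) + (33, 16). λ = (16 - 0)/(33 - 15) ≡ 16/18 mod 43. 18⁻¹ ≡ 12 (mod 43), so λ ≡ 20.
  x = λ² - 15 - 33 = 400 - 48 ≡ 8; y = λ·(15 - 8) - 0 ≡ 11. → (8, 11)

(8, 11)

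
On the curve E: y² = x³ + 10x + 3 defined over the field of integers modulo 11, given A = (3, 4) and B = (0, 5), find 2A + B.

(7, 3)

First 2A:
Repeated addition: build up to 2A.
2A: tangent at (3, 4): λ = (3·3² + 10)/(2·4) ≡ 4/8. 8⁻¹ ≡ 7 (mod 11) since 8·7 = 56 ≡ 1, so λ ≡ 4·7 ≡ 6.
  x = λ² - 3 - 3 = 36 - 6 ≡ 8; y = λ·(3 - 8) - 4 ≡ 10. → (8, 10)
2A = (8, 10).
Finally 2A + B:
(8, 10) + (0, 5). λ = (5 - 10)/(0 - 8) ≡ 6/3 mod 11. 3⁻¹ ≡ 4 (mod 11) since 3·4 = 12 ≡ 1, so λ ≡ 2.
  x = λ² - 8 - 0 = 4 - 8 ≡ 7; y = λ·(8 - 7) - 10 ≡ 3. → (7, 3)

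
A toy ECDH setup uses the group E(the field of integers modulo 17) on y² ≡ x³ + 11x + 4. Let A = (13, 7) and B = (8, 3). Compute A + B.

(13, 7) + (8, 3). λ = (3 - 7)/(8 - 13) ≡ 13/12 mod 17. 12⁻¹ ≡ 10 (mod 17) since 12·10 = 120 ≡ 1, so λ ≡ 11.
  x = λ² - 13 - 8 = 121 - 21 ≡ 15; y = λ·(13 - 15) - 7 ≡ 5. → (15, 5)

(15, 5)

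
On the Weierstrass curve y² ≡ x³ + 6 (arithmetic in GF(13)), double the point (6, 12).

tangent at (6, 12): λ = (3·6² + 0)/(2·12) ≡ 4/11. 11⁻¹ ≡ 6 (mod 13) since 11·6 = 66 ≡ 1, so λ ≡ 4·6 ≡ 11.
  x = λ² - 6 - 6 = 121 - 12 ≡ 5; y = λ·(6 - 5) - 12 ≡ 12. → (5, 12)

(5, 12)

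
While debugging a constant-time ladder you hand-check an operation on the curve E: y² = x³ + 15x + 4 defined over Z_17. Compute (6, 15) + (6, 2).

The two points share x = 6 and their y-coordinates satisfy 15 + 2 ≡ 0 (mod 17), so they are inverses. Their sum is the point at infinity.

O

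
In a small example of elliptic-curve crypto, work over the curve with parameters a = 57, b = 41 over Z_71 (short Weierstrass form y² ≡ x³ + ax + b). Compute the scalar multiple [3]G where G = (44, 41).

(36, 55)

Repeated addition: build up to 3G.
2G: tangent at (44, 41): λ = (3·44² + 57)/(2·41) ≡ 43/11. 11⁻¹ ≡ 13 (mod 71), so λ ≡ 43·13 ≡ 62.
  x = λ² - 44 - 44 = 3844 - 88 ≡ 64; y = λ·(44 - 64) - 41 ≡ 68. → (64, 68)
3G: (64, 68) + (44, 41). λ = (41 - 68)/(44 - 64) ≡ 44/51 mod 71. 51⁻¹ ≡ 39 (mod 71), so λ ≡ 12.
  x = λ² - 64 - 44 = 144 - 108 ≡ 36; y = λ·(64 - 36) - 68 ≡ 55. → (36, 55)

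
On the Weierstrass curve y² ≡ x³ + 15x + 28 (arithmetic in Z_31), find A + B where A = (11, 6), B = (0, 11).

(11, 6) + (0, 11). λ = (11 - 6)/(0 - 11) ≡ 5/20 mod 31. 20⁻¹ ≡ 14 (mod 31), so λ ≡ 8.
  x = λ² - 11 - 0 = 64 - 11 ≡ 22; y = λ·(11 - 22) - 6 ≡ 30. → (22, 30)

(22, 30)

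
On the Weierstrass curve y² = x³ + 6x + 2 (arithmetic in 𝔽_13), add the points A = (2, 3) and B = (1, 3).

(2, 3) + (1, 3). λ = (3 - 3)/(1 - 2) ≡ 0/12 mod 13. 12⁻¹ ≡ 12 (mod 13) since 12·12 = 144 ≡ 1, so λ ≡ 0.
  x = λ² - 2 - 1 = 0 - 3 ≡ 10; y = λ·(2 - 10) - 3 ≡ 10. → (10, 10)

(10, 10)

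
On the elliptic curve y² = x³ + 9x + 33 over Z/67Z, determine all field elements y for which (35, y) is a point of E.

x³ + 9x + 33 = 43223 ≡ 8 (mod 67).
8 is a non-residue mod 67; no y exists.

none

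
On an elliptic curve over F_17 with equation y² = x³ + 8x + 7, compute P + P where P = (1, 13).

(6, 13)

tangent at (1, 13): λ = (3·1² + 8)/(2·13) ≡ 11/9. 9⁻¹ ≡ 2 (mod 17), so λ ≡ 11·2 ≡ 5.
  x = λ² - 1 - 1 = 25 - 2 ≡ 6; y = λ·(1 - 6) - 13 ≡ 13. → (6, 13)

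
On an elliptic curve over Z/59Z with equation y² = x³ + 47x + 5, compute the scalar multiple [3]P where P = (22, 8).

(27, 37)

Repeated addition: build up to 3P.
2P: tangent at (22, 8): λ = (3·22² + 47)/(2·8) ≡ 24/16. 16⁻¹ ≡ 48 (mod 59) since 16·48 = 768 ≡ 1, so λ ≡ 24·48 ≡ 31.
  x = λ² - 22 - 22 = 961 - 44 ≡ 32; y = λ·(22 - 32) - 8 ≡ 36. → (32, 36)
3P: (32, 36) + (22, 8). λ = (8 - 36)/(22 - 32) ≡ 31/49 mod 59. 49⁻¹ ≡ 53 (mod 59), so λ ≡ 50.
  x = λ² - 32 - 22 = 2500 - 54 ≡ 27; y = λ·(32 - 27) - 36 ≡ 37. → (27, 37)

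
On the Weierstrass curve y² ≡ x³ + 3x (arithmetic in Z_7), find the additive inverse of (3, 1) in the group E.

-(3, 1) = (3, -1 mod 7) = (3, 6).

(3, 6)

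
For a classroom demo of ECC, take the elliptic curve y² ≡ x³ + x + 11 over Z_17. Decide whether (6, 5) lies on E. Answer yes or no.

y² = 5² ≡ 8; x³ + 1x + 11 = 233 ≡ 12 (mod 17). 8 ≠ 12.

no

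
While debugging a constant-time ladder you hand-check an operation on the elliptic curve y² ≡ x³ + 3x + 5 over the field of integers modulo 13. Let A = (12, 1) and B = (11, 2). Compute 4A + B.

(4, 9)

First 4A:
Repeated addition: build up to 4A.
2A: tangent at (12, 1): λ = (3·12² + 3)/(2·1) ≡ 6/2. 2⁻¹ ≡ 7 (mod 13), so λ ≡ 6·7 ≡ 3.
  x = λ² - 12 - 12 = 9 - 24 ≡ 11; y = λ·(12 - 11) - 1 ≡ 2. → (11, 2)
3A: (11, 2) + (12, 1). λ = (1 - 2)/(12 - 11) ≡ 12/1 mod 13. 1⁻¹ ≡ 1 (mod 13), so λ ≡ 12.
  x = λ² - 11 - 12 = 144 - 23 ≡ 4; y = λ·(11 - 4) - 2 ≡ 4. → (4, 4)
4A: (4, 4) + (12, 1). λ = (1 - 4)/(12 - 4) ≡ 10/8 mod 13. 8⁻¹ ≡ 5 (mod 13) since 8·5 = 40 ≡ 1, so λ ≡ 11.
  x = λ² - 4 - 12 = 121 - 16 ≡ 1; y = λ·(4 - 1) - 4 ≡ 3. → (1, 3)
4A = (1, 3).
Finally 4A + B:
(1, 3) + (11, 2). λ = (2 - 3)/(11 - 1) ≡ 12/10 mod 13. 10⁻¹ ≡ 4 (mod 13) since 10·4 = 40 ≡ 1, so λ ≡ 9.
  x = λ² - 1 - 11 = 81 - 12 ≡ 4; y = λ·(1 - 4) - 3 ≡ 9. → (4, 9)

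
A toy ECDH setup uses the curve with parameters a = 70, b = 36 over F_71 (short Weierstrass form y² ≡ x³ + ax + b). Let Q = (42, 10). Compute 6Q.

(25, 67)

Repeated addition: build up to 6Q.
2Q: tangent at (42, 10): λ = (3·42² + 70)/(2·10) ≡ 37/20. 20⁻¹ ≡ 32 (mod 71), so λ ≡ 37·32 ≡ 48.
  x = λ² - 42 - 42 = 2304 - 84 ≡ 19; y = λ·(42 - 19) - 10 ≡ 29. → (19, 29)
3Q: (19, 29) + (42, 10). λ = (10 - 29)/(42 - 19) ≡ 52/23 mod 71. 23⁻¹ ≡ 34 (mod 71), so λ ≡ 64.
  x = λ² - 19 - 42 = 4096 - 61 ≡ 59; y = λ·(19 - 59) - 29 ≡ 38. → (59, 38)
4Q: (59, 38) + (42, 10). λ = (10 - 38)/(42 - 59) ≡ 43/54 mod 71. 54⁻¹ ≡ 25 (mod 71) since 54·25 = 1350 ≡ 1, so λ ≡ 10.
  x = λ² - 59 - 42 = 100 - 101 ≡ 70; y = λ·(59 - 70) - 38 ≡ 65. → (70, 65)
5Q: (70, 65) + (42, 10). λ = (10 - 65)/(42 - 70) ≡ 16/43 mod 71. 43⁻¹ ≡ 38 (mod 71), so λ ≡ 40.
  x = λ² - 70 - 42 = 1600 - 112 ≡ 68; y = λ·(70 - 68) - 65 ≡ 15. → (68, 15)
6Q: (68, 15) + (42, 10). λ = (10 - 15)/(42 - 68) ≡ 66/45 mod 71. 45⁻¹ ≡ 30 (mod 71), so λ ≡ 63.
  x = λ² - 68 - 42 = 3969 - 110 ≡ 25; y = λ·(68 - 25) - 15 ≡ 67. → (25, 67)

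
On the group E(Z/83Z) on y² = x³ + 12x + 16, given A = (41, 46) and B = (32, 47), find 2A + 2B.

First 2A:
Repeated addition: build up to 2A.
2A: tangent at (41, 46): λ = (3·41² + 12)/(2·46) ≡ 75/9. 9⁻¹ ≡ 37 (mod 83) since 9·37 = 333 ≡ 1, so λ ≡ 75·37 ≡ 36.
  x = λ² - 41 - 41 = 1296 - 82 ≡ 52; y = λ·(41 - 52) - 46 ≡ 56. → (52, 56)
2A = (52, 56).
Next 2B:
Repeated addition: build up to 2B.
2B: tangent at (32, 47): λ = (3·32² + 12)/(2·47) ≡ 13/11. 11⁻¹ ≡ 68 (mod 83), so λ ≡ 13·68 ≡ 54.
  x = λ² - 32 - 32 = 2916 - 64 ≡ 30; y = λ·(32 - 30) - 47 ≡ 61. → (30, 61)
2B = (30, 61).
Finally 2A + 2B:
(52, 56) + (30, 61). λ = (61 - 56)/(30 - 52) ≡ 5/61 mod 83. 61⁻¹ ≡ 49 (mod 83), so λ ≡ 79.
  x = λ² - 52 - 30 = 6241 - 82 ≡ 17; y = λ·(52 - 17) - 56 ≡ 53. → (17, 53)

(17, 53)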